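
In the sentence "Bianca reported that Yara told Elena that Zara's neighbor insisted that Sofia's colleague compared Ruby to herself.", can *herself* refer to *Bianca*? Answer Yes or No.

No

*herself* is a reflexive; Principle A requires it to be bound within its binding domain — the clause headed by 'compared'.
— Bianca: subject of the matrix clause; c-commands the reflexive but lies outside its binding domain — cannot bind it (Principle A).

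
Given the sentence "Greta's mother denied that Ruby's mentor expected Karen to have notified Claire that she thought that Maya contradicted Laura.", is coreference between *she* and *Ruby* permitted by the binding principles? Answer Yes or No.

*she* is a pronoun; Principle B requires it to be free in its binding domain — the clause headed by 'thought'.
— Ruby: possessor inside the subject DP of the clause headed by 'expected'; does not c-command the pronoun — Principle B does not apply; allowed.

Yes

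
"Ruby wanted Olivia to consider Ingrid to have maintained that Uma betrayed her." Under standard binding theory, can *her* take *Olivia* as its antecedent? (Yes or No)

Yes

*her* is a pronoun; Principle B requires it to be free in its binding domain — the clause headed by 'betrayed'.
— Olivia: subject of the clause headed by 'consider'; c-commands the pronoun but lies outside its binding domain — allowed.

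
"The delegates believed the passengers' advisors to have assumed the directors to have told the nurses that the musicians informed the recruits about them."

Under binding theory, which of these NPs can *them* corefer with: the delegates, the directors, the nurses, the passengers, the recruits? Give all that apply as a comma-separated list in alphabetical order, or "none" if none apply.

the delegates, the directors, the nurses, the passengers

*them* is a pronoun; Principle B requires it to be free in its binding domain — the clause headed by 'informed'.
— the delegates: subject of the matrix clause; c-commands the pronoun but lies outside its binding domain — allowed.
— the directors: subject of the clause headed by 'told'; c-commands the pronoun but lies outside its binding domain — allowed.
— the nurses: object of the clause headed by 'told'; c-commands the pronoun but lies outside its binding domain — allowed.
— the passengers: possessor inside the subject DP of the clause headed by 'assumed'; does not c-command the pronoun — Principle B does not apply; allowed.
— the recruits: object of the clause headed by 'informed'; c-commands the pronoun within its binding domain — blocked (Principle B).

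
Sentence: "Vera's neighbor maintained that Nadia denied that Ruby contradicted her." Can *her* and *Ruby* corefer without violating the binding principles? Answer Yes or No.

No

*Ruby* is an R-expression; Principle C requires it to be free (not bound by any c-commanding expression).
— her: object of the clause headed by 'contradicted'; the R-expression locally c-commands the pronoun — coreference blocked (Principle B on the pronoun).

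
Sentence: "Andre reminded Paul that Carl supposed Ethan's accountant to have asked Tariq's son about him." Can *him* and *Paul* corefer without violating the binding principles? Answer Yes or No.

*Paul* is an R-expression; Principle C requires it to be free (not bound by any c-commanding expression).
— him: second object of the clause headed by 'asked'; the pronoun does not c-command the R-expression — coreference allowed.

Yes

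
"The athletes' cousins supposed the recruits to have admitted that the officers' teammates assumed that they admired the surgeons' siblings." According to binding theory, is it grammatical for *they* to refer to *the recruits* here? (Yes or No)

Yes

*the recruits* is an R-expression; Principle C requires it to be free (not bound by any c-commanding expression).
— they: subject of the clause headed by 'admired'; the pronoun does not c-command the R-expression — coreference allowed.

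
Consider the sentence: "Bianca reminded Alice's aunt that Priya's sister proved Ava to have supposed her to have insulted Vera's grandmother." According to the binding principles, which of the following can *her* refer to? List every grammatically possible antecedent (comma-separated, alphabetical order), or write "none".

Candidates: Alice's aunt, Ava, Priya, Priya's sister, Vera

*her* is a pronoun; Principle B requires it to be free in its binding domain — the clause headed by 'supposed'.
— Alice's aunt: object of the matrix clause; c-commands the pronoun but lies outside its binding domain — allowed.
— Ava: subject of the clause headed by 'supposed'; c-commands the pronoun within its binding domain — blocked (Principle B).
— Priya: possessor inside the subject DP of the clause headed by 'proved'; does not c-command the pronoun — Principle B does not apply; allowed.
— Priya's sister: subject of the clause headed by 'proved'; c-commands the pronoun but lies outside its binding domain — allowed.
— Vera: possessor inside the object DP of the clause headed by 'insulted'; is c-commanded by the pronoun; coreference would bind this R-expression — blocked (Principle C).

Alice's aunt, Priya, Priya's sister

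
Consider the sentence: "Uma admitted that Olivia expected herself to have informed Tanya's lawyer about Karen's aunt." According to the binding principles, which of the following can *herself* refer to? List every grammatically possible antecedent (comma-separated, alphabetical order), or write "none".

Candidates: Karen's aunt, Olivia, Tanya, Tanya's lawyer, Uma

*herself* is a reflexive; Principle A requires it to be bound within its binding domain — the clause headed by 'expected'.
— Karen's aunt: second object of the clause headed by 'informed'; does not c-command the reflexive — cannot bind it (Principle A).
— Olivia: subject of the clause headed by 'expected'; c-commands the reflexive within its binding domain — allowed (Principle A).
— Tanya: possessor inside the object DP of the clause headed by 'informed'; does not c-command the reflexive — cannot bind it (Principle A).
— Tanya's lawyer: object of the clause headed by 'informed'; does not c-command the reflexive — cannot bind it (Principle A).
— Uma: subject of the matrix clause; c-commands the reflexive but lies outside its binding domain — cannot bind it (Principle A).

Olivia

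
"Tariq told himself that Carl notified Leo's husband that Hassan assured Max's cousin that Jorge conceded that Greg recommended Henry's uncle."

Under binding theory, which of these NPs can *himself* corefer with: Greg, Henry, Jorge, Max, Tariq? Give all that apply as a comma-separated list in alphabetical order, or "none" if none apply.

*himself* is a reflexive; Principle A requires it to be bound within its binding domain — the matrix clause.
— Greg: subject of the clause headed by 'recommended'; does not c-command the reflexive — cannot bind it (Principle A).
— Henry: possessor inside the object DP of the clause headed by 'recommended'; does not c-command the reflexive — cannot bind it (Principle A).
— Jorge: subject of the clause headed by 'conceded'; does not c-command the reflexive — cannot bind it (Principle A).
— Max: possessor inside the object DP of the clause headed by 'assured'; does not c-command the reflexive — cannot bind it (Principle A).
— Tariq: subject of the matrix clause; c-commands the reflexive within its binding domain — allowed (Principle A).

Tariq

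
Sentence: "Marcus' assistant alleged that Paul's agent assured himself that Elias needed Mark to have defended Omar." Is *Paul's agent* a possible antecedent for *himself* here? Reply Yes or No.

Yes

*himself* is a reflexive; Principle A requires it to be bound within its binding domain — the clause headed by 'assured'.
— Paul's agent: subject of the clause headed by 'assured'; c-commands the reflexive within its binding domain — allowed (Principle A).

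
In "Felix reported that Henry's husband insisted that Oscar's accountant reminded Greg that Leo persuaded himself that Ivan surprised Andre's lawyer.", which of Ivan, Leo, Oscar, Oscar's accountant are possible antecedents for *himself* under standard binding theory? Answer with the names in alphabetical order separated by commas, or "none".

*himself* is a reflexive; Principle A requires it to be bound within its binding domain — the clause headed by 'persuaded'.
— Ivan: subject of the clause headed by 'surprised'; does not c-command the reflexive — cannot bind it (Principle A).
— Leo: subject of the clause headed by 'persuaded'; c-commands the reflexive within its binding domain — allowed (Principle A).
— Oscar: possessor inside the subject DP of the clause headed by 'reminded'; does not c-command the reflexive — cannot bind it (Principle A).
— Oscar's accountant: subject of the clause headed by 'reminded'; c-commands the reflexive but lies outside its binding domain — cannot bind it (Principle A).

Leo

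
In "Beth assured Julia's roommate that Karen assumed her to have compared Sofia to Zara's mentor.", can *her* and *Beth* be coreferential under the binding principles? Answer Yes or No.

Yes

*Beth* is an R-expression; Principle C requires it to be free (not bound by any c-commanding expression).
— her: subject of the clause headed by 'compared'; the pronoun does not c-command the R-expression — coreference allowed.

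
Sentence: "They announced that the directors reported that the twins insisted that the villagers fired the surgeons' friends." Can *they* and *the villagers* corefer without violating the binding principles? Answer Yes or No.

No

*the villagers* is an R-expression; Principle C requires it to be free (not bound by any c-commanding expression).
— they: subject of the matrix clause; the pronoun c-commands the R-expression — coreference blocked (Principle C).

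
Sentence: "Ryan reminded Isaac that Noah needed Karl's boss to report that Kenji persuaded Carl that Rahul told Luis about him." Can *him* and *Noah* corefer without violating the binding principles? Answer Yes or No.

*Noah* is an R-expression; Principle C requires it to be free (not bound by any c-commanding expression).
— him: second object of the clause headed by 'told'; the pronoun does not c-command the R-expression — coreference allowed.

Yes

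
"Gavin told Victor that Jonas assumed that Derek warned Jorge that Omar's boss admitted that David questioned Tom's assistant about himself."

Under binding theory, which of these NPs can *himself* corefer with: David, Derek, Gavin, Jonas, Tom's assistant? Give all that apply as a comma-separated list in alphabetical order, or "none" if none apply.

David, Tom's assistant

*himself* is a reflexive; Principle A requires it to be bound within its binding domain — the clause headed by 'questioned'.
— David: subject of the clause headed by 'questioned'; c-commands the reflexive within its binding domain — allowed (Principle A).
— Derek: subject of the clause headed by 'warned'; c-commands the reflexive but lies outside its binding domain — cannot bind it (Principle A).
— Gavin: subject of the matrix clause; c-commands the reflexive but lies outside its binding domain — cannot bind it (Principle A).
— Jonas: subject of the clause headed by 'assumed'; c-commands the reflexive but lies outside its binding domain — cannot bind it (Principle A).
— Tom's assistant: object of the clause headed by 'questioned'; c-commands the reflexive within its binding domain — allowed (Principle A).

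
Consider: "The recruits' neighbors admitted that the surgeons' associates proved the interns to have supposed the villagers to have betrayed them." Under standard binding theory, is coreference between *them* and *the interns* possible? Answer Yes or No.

Yes

*the interns* is an R-expression; Principle C requires it to be free (not bound by any c-commanding expression).
— them: object of the clause headed by 'betrayed'; the pronoun does not c-command the R-expression — coreference allowed.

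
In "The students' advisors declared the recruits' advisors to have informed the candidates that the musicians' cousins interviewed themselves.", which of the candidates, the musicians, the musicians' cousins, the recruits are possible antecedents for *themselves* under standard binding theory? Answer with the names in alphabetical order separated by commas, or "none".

*themselves* is a reflexive; Principle A requires it to be bound within its binding domain — the clause headed by 'interviewed'.
— the candidates: object of the clause headed by 'informed'; c-commands the reflexive but lies outside its binding domain — cannot bind it (Principle A).
— the musicians: possessor inside the subject DP of the clause headed by 'interviewed'; does not c-command the reflexive — cannot bind it (Principle A).
— the musicians' cousins: subject of the clause headed by 'interviewed'; c-commands the reflexive within its binding domain — allowed (Principle A).
— the recruits: possessor inside the subject DP of the clause headed by 'informed'; does not c-command the reflexive — cannot bind it (Principle A).

the musicians' cousins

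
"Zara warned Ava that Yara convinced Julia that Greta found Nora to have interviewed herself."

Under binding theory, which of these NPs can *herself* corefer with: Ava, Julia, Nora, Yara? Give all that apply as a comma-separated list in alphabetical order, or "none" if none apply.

*herself* is a reflexive; Principle A requires it to be bound within its binding domain — the clause headed by 'interviewed'.
— Ava: object of the matrix clause; c-commands the reflexive but lies outside its binding domain — cannot bind it (Principle A).
— Julia: object of the clause headed by 'convinced'; c-commands the reflexive but lies outside its binding domain — cannot bind it (Principle A).
— Nora: subject of the clause headed by 'interviewed'; c-commands the reflexive within its binding domain — allowed (Principle A).
— Yara: subject of the clause headed by 'convinced'; c-commands the reflexive but lies outside its binding domain — cannot bind it (Principle A).

Nora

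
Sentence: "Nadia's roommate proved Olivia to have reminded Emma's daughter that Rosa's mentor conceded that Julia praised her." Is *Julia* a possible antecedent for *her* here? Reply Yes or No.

*her* is a pronoun; Principle B requires it to be free in its binding domain — the clause headed by 'praised'.
— Julia: subject of the clause headed by 'praised'; c-commands the pronoun within its binding domain — blocked (Principle B).

No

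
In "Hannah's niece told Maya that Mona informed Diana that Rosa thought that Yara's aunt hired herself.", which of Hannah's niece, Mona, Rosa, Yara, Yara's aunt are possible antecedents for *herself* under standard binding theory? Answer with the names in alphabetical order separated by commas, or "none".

Yara's aunt

*herself* is a reflexive; Principle A requires it to be bound within its binding domain — the clause headed by 'hired'.
— Hannah's niece: subject of the matrix clause; c-commands the reflexive but lies outside its binding domain — cannot bind it (Principle A).
— Mona: subject of the clause headed by 'informed'; c-commands the reflexive but lies outside its binding domain — cannot bind it (Principle A).
— Rosa: subject of the clause headed by 'thought'; c-commands the reflexive but lies outside its binding domain — cannot bind it (Principle A).
— Yara: possessor inside the subject DP of the clause headed by 'hired'; does not c-command the reflexive — cannot bind it (Principle A).
— Yara's aunt: subject of the clause headed by 'hired'; c-commands the reflexive within its binding domain — allowed (Principle A).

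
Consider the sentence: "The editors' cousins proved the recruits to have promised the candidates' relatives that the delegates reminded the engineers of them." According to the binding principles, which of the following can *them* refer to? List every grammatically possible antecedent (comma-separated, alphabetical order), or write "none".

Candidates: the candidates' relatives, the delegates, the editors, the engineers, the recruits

the candidates' relatives, the editors, the recruits

*them* is a pronoun; Principle B requires it to be free in its binding domain — the clause headed by 'reminded'.
— the candidates' relatives: object of the clause headed by 'promised'; c-commands the pronoun but lies outside its binding domain — allowed.
— the delegates: subject of the clause headed by 'reminded'; c-commands the pronoun within its binding domain — blocked (Principle B).
— the editors: possessor inside the subject DP of the matrix clause; does not c-command the pronoun — Principle B does not apply; allowed.
— the engineers: object of the clause headed by 'reminded'; c-commands the pronoun within its binding domain — blocked (Principle B).
— the recruits: subject of the clause headed by 'promised'; c-commands the pronoun but lies outside its binding domain — allowed.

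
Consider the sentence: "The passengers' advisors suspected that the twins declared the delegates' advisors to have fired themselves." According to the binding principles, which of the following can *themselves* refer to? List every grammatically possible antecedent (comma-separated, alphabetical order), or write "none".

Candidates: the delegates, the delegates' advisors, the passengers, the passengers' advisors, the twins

the delegates' advisors

*themselves* is a reflexive; Principle A requires it to be bound within its binding domain — the clause headed by 'fired'.
— the delegates: possessor inside the subject DP of the clause headed by 'fired'; does not c-command the reflexive — cannot bind it (Principle A).
— the delegates' advisors: subject of the clause headed by 'fired'; c-commands the reflexive within its binding domain — allowed (Principle A).
— the passengers: possessor inside the subject DP of the matrix clause; does not c-command the reflexive — cannot bind it (Principle A).
— the passengers' advisors: subject of the matrix clause; c-commands the reflexive but lies outside its binding domain — cannot bind it (Principle A).
— the twins: subject of the clause headed by 'declared'; c-commands the reflexive but lies outside its binding domain — cannot bind it (Principle A).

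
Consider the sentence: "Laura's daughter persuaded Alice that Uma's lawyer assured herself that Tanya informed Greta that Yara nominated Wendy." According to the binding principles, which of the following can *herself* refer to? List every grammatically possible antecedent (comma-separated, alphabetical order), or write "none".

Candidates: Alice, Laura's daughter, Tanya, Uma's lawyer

Uma's lawyer

*herself* is a reflexive; Principle A requires it to be bound within its binding domain — the clause headed by 'assured'.
— Alice: object of the matrix clause; c-commands the reflexive but lies outside its binding domain — cannot bind it (Principle A).
— Laura's daughter: subject of the matrix clause; c-commands the reflexive but lies outside its binding domain — cannot bind it (Principle A).
— Tanya: subject of the clause headed by 'informed'; does not c-command the reflexive — cannot bind it (Principle A).
— Uma's lawyer: subject of the clause headed by 'assured'; c-commands the reflexive within its binding domain — allowed (Principle A).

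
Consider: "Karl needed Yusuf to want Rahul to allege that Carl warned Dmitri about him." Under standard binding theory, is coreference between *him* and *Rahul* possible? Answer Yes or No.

Yes

*Rahul* is an R-expression; Principle C requires it to be free (not bound by any c-commanding expression).
— him: second object of the clause headed by 'warned'; the pronoun does not c-command the R-expression — coreference allowed.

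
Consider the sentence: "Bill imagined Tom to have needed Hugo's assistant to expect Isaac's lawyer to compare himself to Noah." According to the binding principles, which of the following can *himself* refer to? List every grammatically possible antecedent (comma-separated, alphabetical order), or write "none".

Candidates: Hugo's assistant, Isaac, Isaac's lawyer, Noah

Isaac's lawyer

*himself* is a reflexive; Principle A requires it to be bound within its binding domain — the clause headed by 'compare'.
— Hugo's assistant: subject of the clause headed by 'expect'; c-commands the reflexive but lies outside its binding domain — cannot bind it (Principle A).
— Isaac: possessor inside the subject DP of the clause headed by 'compare'; does not c-command the reflexive — cannot bind it (Principle A).
— Isaac's lawyer: subject of the clause headed by 'compare'; c-commands the reflexive within its binding domain — allowed (Principle A).
— Noah: second object of the clause headed by 'compare'; does not c-command the reflexive — cannot bind it (Principle A).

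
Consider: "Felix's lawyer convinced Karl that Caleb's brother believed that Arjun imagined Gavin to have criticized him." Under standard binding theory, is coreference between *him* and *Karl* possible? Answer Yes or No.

*Karl* is an R-expression; Principle C requires it to be free (not bound by any c-commanding expression).
— him: object of the clause headed by 'criticized'; the pronoun does not c-command the R-expression — coreference allowed.

Yes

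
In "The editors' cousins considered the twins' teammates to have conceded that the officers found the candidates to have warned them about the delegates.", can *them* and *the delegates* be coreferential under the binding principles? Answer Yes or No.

No

*the delegates* is an R-expression; Principle C requires it to be free (not bound by any c-commanding expression).
— them: object of the clause headed by 'warned'; the pronoun c-commands the R-expression — coreference blocked (Principle C).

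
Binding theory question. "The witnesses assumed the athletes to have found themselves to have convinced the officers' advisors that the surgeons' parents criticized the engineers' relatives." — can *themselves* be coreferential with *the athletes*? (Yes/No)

Yes

*themselves* is a reflexive; Principle A requires it to be bound within its binding domain — the clause headed by 'found'.
— the athletes: subject of the clause headed by 'found'; c-commands the reflexive within its binding domain — allowed (Principle A).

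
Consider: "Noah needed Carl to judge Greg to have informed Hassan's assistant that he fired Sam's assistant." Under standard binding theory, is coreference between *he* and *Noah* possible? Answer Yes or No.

Yes

*Noah* is an R-expression; Principle C requires it to be free (not bound by any c-commanding expression).
— he: subject of the clause headed by 'fired'; the pronoun does not c-command the R-expression — coreference allowed.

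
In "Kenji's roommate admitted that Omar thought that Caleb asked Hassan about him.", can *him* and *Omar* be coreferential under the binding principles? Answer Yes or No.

*Omar* is an R-expression; Principle C requires it to be free (not bound by any c-commanding expression).
— him: second object of the clause headed by 'asked'; the pronoun does not c-command the R-expression — coreference allowed.

Yes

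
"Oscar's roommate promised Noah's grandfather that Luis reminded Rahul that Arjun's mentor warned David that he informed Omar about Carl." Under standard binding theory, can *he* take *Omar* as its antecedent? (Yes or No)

*he* is a pronoun; Principle B requires it to be free in its binding domain — the clause headed by 'informed'.
— Omar: object of the clause headed by 'informed'; is c-commanded by the pronoun; coreference would bind this R-expression — blocked (Principle C).

No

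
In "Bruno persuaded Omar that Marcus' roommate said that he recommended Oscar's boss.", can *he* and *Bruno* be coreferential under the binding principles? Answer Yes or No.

*Bruno* is an R-expression; Principle C requires it to be free (not bound by any c-commanding expression).
— he: subject of the clause headed by 'recommended'; the pronoun does not c-command the R-expression — coreference allowed.

Yes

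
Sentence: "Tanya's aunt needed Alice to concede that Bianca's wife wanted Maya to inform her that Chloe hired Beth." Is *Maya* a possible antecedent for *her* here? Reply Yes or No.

*her* is a pronoun; Principle B requires it to be free in its binding domain — the clause headed by 'inform'.
— Maya: subject of the clause headed by 'inform'; c-commands the pronoun within its binding domain — blocked (Principle B).

No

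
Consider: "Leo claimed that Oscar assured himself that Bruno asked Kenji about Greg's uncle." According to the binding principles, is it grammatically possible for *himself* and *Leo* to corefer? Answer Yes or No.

No

*himself* is a reflexive; Principle A requires it to be bound within its binding domain — the clause headed by 'assured'.
— Leo: subject of the matrix clause; c-commands the reflexive but lies outside its binding domain — cannot bind it (Principle A).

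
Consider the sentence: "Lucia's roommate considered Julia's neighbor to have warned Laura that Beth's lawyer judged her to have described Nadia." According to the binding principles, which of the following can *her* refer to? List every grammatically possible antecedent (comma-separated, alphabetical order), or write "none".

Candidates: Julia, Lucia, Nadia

Julia, Lucia

*her* is a pronoun; Principle B requires it to be free in its binding domain — the clause headed by 'judged'.
— Julia: possessor inside the subject DP of the clause headed by 'warned'; does not c-command the pronoun — Principle B does not apply; allowed.
— Lucia: possessor inside the subject DP of the matrix clause; does not c-command the pronoun — Principle B does not apply; allowed.
— Nadia: object of the clause headed by 'described'; is c-commanded by the pronoun; coreference would bind this R-expression — blocked (Principle C).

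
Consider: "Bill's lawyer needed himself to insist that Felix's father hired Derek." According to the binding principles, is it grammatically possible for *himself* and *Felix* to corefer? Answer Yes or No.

*himself* is a reflexive; Principle A requires it to be bound within its binding domain — the matrix clause.
— Felix: possessor inside the subject DP of the clause headed by 'hired'; does not c-command the reflexive — cannot bind it (Principle A).

No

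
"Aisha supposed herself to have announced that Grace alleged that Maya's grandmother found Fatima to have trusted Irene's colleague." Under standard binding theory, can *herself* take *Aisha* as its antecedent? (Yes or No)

*herself* is a reflexive; Principle A requires it to be bound within its binding domain — the matrix clause.
— Aisha: subject of the matrix clause; c-commands the reflexive within its binding domain — allowed (Principle A).

Yes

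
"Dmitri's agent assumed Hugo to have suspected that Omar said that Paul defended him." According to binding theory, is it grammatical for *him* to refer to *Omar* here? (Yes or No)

Yes

*Omar* is an R-expression; Principle C requires it to be free (not bound by any c-commanding expression).
— him: object of the clause headed by 'defended'; the pronoun does not c-command the R-expression — coreference allowed.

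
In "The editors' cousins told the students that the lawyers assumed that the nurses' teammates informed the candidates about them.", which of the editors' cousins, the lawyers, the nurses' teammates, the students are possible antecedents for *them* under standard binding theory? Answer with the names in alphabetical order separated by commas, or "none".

the editors' cousins, the lawyers, the students

*them* is a pronoun; Principle B requires it to be free in its binding domain — the clause headed by 'informed'.
— the editors' cousins: subject of the matrix clause; c-commands the pronoun but lies outside its binding domain — allowed.
— the lawyers: subject of the clause headed by 'assumed'; c-commands the pronoun but lies outside its binding domain — allowed.
— the nurses' teammates: subject of the clause headed by 'informed'; c-commands the pronoun within its binding domain — blocked (Principle B).
— the students: object of the matrix clause; c-commands the pronoun but lies outside its binding domain — allowed.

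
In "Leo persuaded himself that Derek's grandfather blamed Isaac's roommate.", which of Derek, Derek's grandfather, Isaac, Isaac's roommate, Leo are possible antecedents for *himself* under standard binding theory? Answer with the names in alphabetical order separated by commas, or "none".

*himself* is a reflexive; Principle A requires it to be bound within its binding domain — the matrix clause.
— Derek: possessor inside the subject DP of the clause headed by 'blamed'; does not c-command the reflexive — cannot bind it (Principle A).
— Derek's grandfather: subject of the clause headed by 'blamed'; does not c-command the reflexive — cannot bind it (Principle A).
— Isaac: possessor inside the object DP of the clause headed by 'blamed'; does not c-command the reflexive — cannot bind it (Principle A).
— Isaac's roommate: object of the clause headed by 'blamed'; does not c-command the reflexive — cannot bind it (Principle A).
— Leo: subject of the matrix clause; c-commands the reflexive within its binding domain — allowed (Principle A).

Leo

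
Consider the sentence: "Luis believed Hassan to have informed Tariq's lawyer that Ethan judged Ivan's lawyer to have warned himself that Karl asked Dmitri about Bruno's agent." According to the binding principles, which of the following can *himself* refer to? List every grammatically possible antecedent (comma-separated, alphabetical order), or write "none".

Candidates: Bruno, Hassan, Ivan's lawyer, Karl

*himself* is a reflexive; Principle A requires it to be bound within its binding domain — the clause headed by 'warned'.
— Bruno: possessor inside the second object DP of the clause headed by 'asked'; does not c-command the reflexive — cannot bind it (Principle A).
— Hassan: subject of the clause headed by 'informed'; c-commands the reflexive but lies outside its binding domain — cannot bind it (Principle A).
— Ivan's lawyer: subject of the clause headed by 'warned'; c-commands the reflexive within its binding domain — allowed (Principle A).
— Karl: subject of the clause headed by 'asked'; does not c-command the reflexive — cannot bind it (Principle A).

Ivan's lawyer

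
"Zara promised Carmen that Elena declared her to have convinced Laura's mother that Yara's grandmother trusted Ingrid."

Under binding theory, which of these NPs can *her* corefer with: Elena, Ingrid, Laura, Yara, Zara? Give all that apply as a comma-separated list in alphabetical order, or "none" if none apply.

Zara

*her* is a pronoun; Principle B requires it to be free in its binding domain — the clause headed by 'declared'.
— Elena: subject of the clause headed by 'declared'; c-commands the pronoun within its binding domain — blocked (Principle B).
— Ingrid: object of the clause headed by 'trusted'; is c-commanded by the pronoun; coreference would bind this R-expression — blocked (Principle C).
— Laura: possessor inside the object DP of the clause headed by 'convinced'; is c-commanded by the pronoun; coreference would bind this R-expression — blocked (Principle C).
— Yara: possessor inside the subject DP of the clause headed by 'trusted'; is c-commanded by the pronoun; coreference would bind this R-expression — blocked (Principle C).
— Zara: subject of the matrix clause; c-commands the pronoun but lies outside its binding domain — allowed.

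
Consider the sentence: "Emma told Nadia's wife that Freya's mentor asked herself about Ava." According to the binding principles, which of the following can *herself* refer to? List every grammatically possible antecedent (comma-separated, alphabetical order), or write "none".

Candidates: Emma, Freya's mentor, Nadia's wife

*herself* is a reflexive; Principle A requires it to be bound within its binding domain — the clause headed by 'asked'.
— Emma: subject of the matrix clause; c-commands the reflexive but lies outside its binding domain — cannot bind it (Principle A).
— Freya's mentor: subject of the clause headed by 'asked'; c-commands the reflexive within its binding domain — allowed (Principle A).
— Nadia's wife: object of the matrix clause; c-commands the reflexive but lies outside its binding domain — cannot bind it (Principle A).

Freya's mentor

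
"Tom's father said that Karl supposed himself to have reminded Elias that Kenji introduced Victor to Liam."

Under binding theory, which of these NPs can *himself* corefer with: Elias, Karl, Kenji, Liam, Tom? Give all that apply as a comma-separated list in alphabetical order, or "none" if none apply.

Karl

*himself* is a reflexive; Principle A requires it to be bound within its binding domain — the clause headed by 'supposed'.
— Elias: object of the clause headed by 'reminded'; does not c-command the reflexive — cannot bind it (Principle A).
— Karl: subject of the clause headed by 'supposed'; c-commands the reflexive within its binding domain — allowed (Principle A).
— Kenji: subject of the clause headed by 'introduced'; does not c-command the reflexive — cannot bind it (Principle A).
— Liam: second object of the clause headed by 'introduced'; does not c-command the reflexive — cannot bind it (Principle A).
— Tom: possessor inside the subject DP of the matrix clause; does not c-command the reflexive — cannot bind it (Principle A).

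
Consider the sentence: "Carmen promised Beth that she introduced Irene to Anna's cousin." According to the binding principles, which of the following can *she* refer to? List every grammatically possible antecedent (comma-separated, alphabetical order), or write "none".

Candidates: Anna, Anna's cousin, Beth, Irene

Beth

*she* is a pronoun; Principle B requires it to be free in its binding domain — the clause headed by 'introduced'.
— Anna: possessor inside the second object DP of the clause headed by 'introduced'; is c-commanded by the pronoun; coreference would bind this R-expression — blocked (Principle C).
— Anna's cousin: second object of the clause headed by 'introduced'; is c-commanded by the pronoun; coreference would bind this R-expression — blocked (Principle C).
— Beth: object of the matrix clause; c-commands the pronoun but lies outside its binding domain — allowed.
— Irene: object of the clause headed by 'introduced'; is c-commanded by the pronoun; coreference would bind this R-expression — blocked (Principle C).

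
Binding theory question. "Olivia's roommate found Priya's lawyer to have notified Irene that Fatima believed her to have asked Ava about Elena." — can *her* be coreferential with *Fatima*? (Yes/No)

No

*her* is a pronoun; Principle B requires it to be free in its binding domain — the clause headed by 'believed'.
— Fatima: subject of the clause headed by 'believed'; c-commands the pronoun within its binding domain — blocked (Principle B).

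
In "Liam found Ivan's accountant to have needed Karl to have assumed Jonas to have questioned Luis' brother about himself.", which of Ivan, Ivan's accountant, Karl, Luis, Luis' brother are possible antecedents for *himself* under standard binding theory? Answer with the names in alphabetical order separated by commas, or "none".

*himself* is a reflexive; Principle A requires it to be bound within its binding domain — the clause headed by 'questioned'.
— Ivan: possessor inside the subject DP of the clause headed by 'needed'; does not c-command the reflexive — cannot bind it (Principle A).
— Ivan's accountant: subject of the clause headed by 'needed'; c-commands the reflexive but lies outside its binding domain — cannot bind it (Principle A).
— Karl: subject of the clause headed by 'assumed'; c-commands the reflexive but lies outside its binding domain — cannot bind it (Principle A).
— Luis: possessor inside the object DP of the clause headed by 'questioned'; does not c-command the reflexive — cannot bind it (Principle A).
— Luis' brother: object of the clause headed by 'questioned'; c-commands the reflexive within its binding domain — allowed (Principle A).

Luis' brother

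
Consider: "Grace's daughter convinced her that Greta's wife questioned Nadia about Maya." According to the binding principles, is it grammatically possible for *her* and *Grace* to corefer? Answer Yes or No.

*her* is a pronoun; Principle B requires it to be free in its binding domain — the matrix clause.
— Grace: possessor inside the subject DP of the matrix clause; does not c-command the pronoun — Principle B does not apply; allowed.

Yes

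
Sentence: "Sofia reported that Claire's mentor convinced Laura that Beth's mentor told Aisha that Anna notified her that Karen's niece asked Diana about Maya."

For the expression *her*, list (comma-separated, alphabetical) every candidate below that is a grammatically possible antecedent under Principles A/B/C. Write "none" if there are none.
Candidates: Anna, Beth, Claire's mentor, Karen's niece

Beth, Claire's mentor

*her* is a pronoun; Principle B requires it to be free in its binding domain — the clause headed by 'notified'.
— Anna: subject of the clause headed by 'notified'; c-commands the pronoun within its binding domain — blocked (Principle B).
— Beth: possessor inside the subject DP of the clause headed by 'told'; does not c-command the pronoun — Principle B does not apply; allowed.
— Claire's mentor: subject of the clause headed by 'convinced'; c-commands the pronoun but lies outside its binding domain — allowed.
— Karen's niece: subject of the clause headed by 'asked'; is c-commanded by the pronoun; coreference would bind this R-expression — blocked (Principle C).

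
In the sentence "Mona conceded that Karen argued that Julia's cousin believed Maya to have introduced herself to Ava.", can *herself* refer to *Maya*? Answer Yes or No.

*herself* is a reflexive; Principle A requires it to be bound within its binding domain — the clause headed by 'introduced'.
— Maya: subject of the clause headed by 'introduced'; c-commands the reflexive within its binding domain — allowed (Principle A).

Yes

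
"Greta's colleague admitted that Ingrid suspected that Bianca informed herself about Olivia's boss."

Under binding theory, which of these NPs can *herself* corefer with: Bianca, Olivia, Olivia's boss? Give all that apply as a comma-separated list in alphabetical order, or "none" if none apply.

*herself* is a reflexive; Principle A requires it to be bound within its binding domain — the clause headed by 'informed'.
— Bianca: subject of the clause headed by 'informed'; c-commands the reflexive within its binding domain — allowed (Principle A).
— Olivia: possessor inside the second object DP of the clause headed by 'informed'; does not c-command the reflexive — cannot bind it (Principle A).
— Olivia's boss: second object of the clause headed by 'informed'; does not c-command the reflexive — cannot bind it (Principle A).

Bianca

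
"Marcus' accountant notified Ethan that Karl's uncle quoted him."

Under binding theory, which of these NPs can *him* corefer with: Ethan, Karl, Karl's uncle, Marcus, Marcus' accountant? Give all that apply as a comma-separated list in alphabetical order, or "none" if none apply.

Ethan, Karl, Marcus, Marcus' accountant

*him* is a pronoun; Principle B requires it to be free in its binding domain — the clause headed by 'quoted'.
— Ethan: object of the matrix clause; c-commands the pronoun but lies outside its binding domain — allowed.
— Karl: possessor inside the subject DP of the clause headed by 'quoted'; does not c-command the pronoun — Principle B does not apply; allowed.
— Karl's uncle: subject of the clause headed by 'quoted'; c-commands the pronoun within its binding domain — blocked (Principle B).
— Marcus: possessor inside the subject DP of the matrix clause; does not c-command the pronoun — Principle B does not apply; allowed.
— Marcus' accountant: subject of the matrix clause; c-commands the pronoun but lies outside its binding domain — allowed.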